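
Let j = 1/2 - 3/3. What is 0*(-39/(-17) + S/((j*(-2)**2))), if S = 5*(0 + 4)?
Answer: 0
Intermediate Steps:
j = -1/2 (j = 1*(1/2) - 3*1/3 = 1/2 - 1 = -1/2 ≈ -0.50000)
S = 20 (S = 5*4 = 20)
0*(-39/(-17) + S/((j*(-2)**2))) = 0*(-39/(-17) + 20/((-1/2*(-2)**2))) = 0*(-39*(-1/17) + 20/((-1/2*4))) = 0*(39/17 + 20/(-2)) = 0*(39/17 + 20*(-1/2)) = 0*(39/17 - 10) = 0*(-131/17) = 0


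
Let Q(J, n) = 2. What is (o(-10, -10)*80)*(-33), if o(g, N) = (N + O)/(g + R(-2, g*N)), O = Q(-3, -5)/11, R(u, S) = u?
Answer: -2160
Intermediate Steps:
O = 2/11 ≈ 0.18182
o(g, N) = (2/11 + N)/(-2 + g) (o(g, N) = (N + 2/11)/(g - 2) = (2/11 + N)/(-2 + g))
(o(-10, -10)*80)*(-33) = (((2/11 - 10)/(-2 - 10))*80)*(-33) = ((-108/11/(-12))*80)*(-33) = (-1/12*(-108/11)*80)*(-33) = ((9/11)*80)*(-33) = (720/11)*(-33) = -2160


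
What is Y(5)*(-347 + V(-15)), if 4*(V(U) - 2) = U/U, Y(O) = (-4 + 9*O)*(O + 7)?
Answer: -169617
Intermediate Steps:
Y(O) = (-4 + 9*O)*(7 + O)
V(U) = 9/4 (V(U) = 2 + (U/U)/4 = 2 + (¼)*1 = 2 + ¼ = 9/4)
Y(5)*(-347 + V(-15)) = (-28 + 9*5² + 59*5)*(-347 + 9/4) = (-28 + 9*25 + 295)*(-1379/4) = (-28 + 225 + 295)*(-1379/4) = 492*(-1379/4) = -169617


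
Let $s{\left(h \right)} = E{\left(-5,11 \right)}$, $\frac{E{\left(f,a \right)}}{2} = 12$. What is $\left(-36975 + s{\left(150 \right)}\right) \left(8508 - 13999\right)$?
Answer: $202897941$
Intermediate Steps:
$E{\left(f,a \right)} = 24$ ($E{\left(f,a \right)} = 2 \cdot 12 = 24$)
$s{\left(h \right)} = 24$
$\left(-36975 + s{\left(150 \right)}\right) \left(8508 - 13999\right) = \left(-36975 + 24\right) \left(8508 - 13999\right) = \left(-36951\right) \left(-5491\right) = 202897941$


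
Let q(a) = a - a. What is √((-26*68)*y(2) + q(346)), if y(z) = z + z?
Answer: 4*I*√442 ≈ 84.095*I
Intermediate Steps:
y(z) = 2*z
q(a) = 0
√((-26*68)*y(2) + q(346)) = √((-26*68)*(2*2) + 0) = √(-1768*4 + 0) = √(-7072 + 0) = √(-7072) = 4*I*√442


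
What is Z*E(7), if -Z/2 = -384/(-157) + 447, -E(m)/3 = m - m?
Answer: 0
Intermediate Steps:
E(m) = 0 (E(m) = -3*(m - m) = -3*0 = 0)
Z = -141126/157 (Z = -2*(-384/(-157) + 447) = -2*(-384*(-1/157) + 447) = -2*(384/157 + 447) = -2*70563/157 = -141126/157 ≈ -898.89)
Z*E(7) = -141126/157*0 = 0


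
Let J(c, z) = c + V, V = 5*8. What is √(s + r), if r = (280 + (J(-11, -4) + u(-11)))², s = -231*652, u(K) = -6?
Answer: I*√58803 ≈ 242.49*I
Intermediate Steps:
V = 40
J(c, z) = 40 + c (J(c, z) = c + 40 = 40 + c)
s = -150612
r = 91809 (r = (280 + ((40 - 11) - 6))² = (280 + (29 - 6))² = (280 + 23)² = 303² = 91809)
√(s + r) = √(-150612 + 91809) = √(-58803) = I*√58803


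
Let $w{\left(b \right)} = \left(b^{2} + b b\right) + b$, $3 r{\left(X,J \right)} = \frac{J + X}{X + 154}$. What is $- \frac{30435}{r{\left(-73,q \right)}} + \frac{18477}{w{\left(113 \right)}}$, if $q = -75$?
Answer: $\frac{189709963551}{3796348} \approx 49972.0$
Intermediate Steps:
$r{\left(X,J \right)} = \frac{J + X}{3 \left(154 + X\right)}$ ($r{\left(X,J \right)} = \frac{\left(J + X\right) \frac{1}{X + 154}}{3} = \frac{\left(J + X\right) \frac{1}{154 + X}}{3} = \frac{\frac{1}{154 + X} \left(J + X\right)}{3} = \frac{J + X}{3 \left(154 + X\right)}$)
$w{\left(b \right)} = b + 2 b^{2}$ ($w{\left(b \right)} = \left(b^{2} + b^{2}\right) + b = 2 b^{2} + b = b + 2 b^{2}$)
$- \frac{30435}{r{\left(-73,q \right)}} + \frac{18477}{w{\left(113 \right)}} = - \frac{30435}{\frac{1}{3} \frac{1}{154 - 73} \left(-75 - 73\right)} + \frac{18477}{113 \left(1 + 2 \cdot 113\right)} = - \frac{30435}{\frac{1}{3} \cdot \frac{1}{81} \left(-148\right)} + \frac{18477}{113 \left(1 + 226\right)} = - \frac{30435}{\frac{1}{3} \cdot \frac{1}{81} \left(-148\right)} + \frac{18477}{113 \cdot 227} = - \frac{30435}{- \frac{148}{243}} + \frac{18477}{25651} = \left(-30435\right) \left(- \frac{243}{148}\right) + 18477 \cdot \frac{1}{25651} = \frac{7395705}{148} + \frac{18477}{25651} = \frac{189709963551}{3796348}$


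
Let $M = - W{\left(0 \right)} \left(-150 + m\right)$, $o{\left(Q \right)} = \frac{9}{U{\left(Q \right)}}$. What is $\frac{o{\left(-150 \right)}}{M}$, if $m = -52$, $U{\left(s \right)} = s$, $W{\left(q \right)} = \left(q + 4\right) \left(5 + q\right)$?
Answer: $- \frac{3}{202000} \approx -1.4851 \cdot 10^{-5}$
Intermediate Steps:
$W{\left(q \right)} = \left(4 + q\right) \left(5 + q\right)$
$o{\left(Q \right)} = \frac{9}{Q}$
$M = 4040$ ($M = - \left(20 + 0^{2} + 9 \cdot 0\right) \left(-150 - 52\right) = - \left(20 + 0 + 0\right) \left(-202\right) = - 20 \left(-202\right) = \left(-1\right) \left(-4040\right) = 4040$)
$\frac{o{\left(-150 \right)}}{M} = \frac{9 \frac{1}{-150}}{4040} = 9 \left(- \frac{1}{150}\right) \frac{1}{4040} = \left(- \frac{3}{50}\right) \frac{1}{4040} = - \frac{3}{202000}$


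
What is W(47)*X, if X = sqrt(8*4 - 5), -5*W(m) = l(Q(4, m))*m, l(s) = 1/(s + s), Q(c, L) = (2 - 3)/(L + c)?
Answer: 7191*sqrt(3)/10 ≈ 1245.5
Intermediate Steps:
Q(c, L) = -1/(L + c)
l(s) = 1/(2*s)
W(m) = -m*(-2 - m/2)/5 (W(m) = -1/(2*((-1/(m + 4))))*m/5 = -1/(2*((-1/(4 + m))))*m/5 = -(-4 - m)/2*m/5 = -(-2 - m/2)*m/5 = -m*(-2 - m/2)/5)
X = 3*sqrt(3) (X = sqrt(32 - 5) = sqrt(27) = 3*sqrt(3) ≈ 5.1962)
W(47)*X = ((1/10)*47*(4 + 47))*(3*sqrt(3)) = ((1/10)*47*51)*(3*sqrt(3)) = 2397*(3*sqrt(3))/10 = 7191*sqrt(3)/10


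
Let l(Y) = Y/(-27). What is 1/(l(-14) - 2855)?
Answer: -27/77071 ≈ -0.00035033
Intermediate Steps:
l(Y) = -Y/27 (l(Y) = Y*(-1/27) = -Y/27)
1/(l(-14) - 2855) = 1/(-1/27*(-14) - 2855) = 1/(14/27 - 2855) = 1/(-77071/27) = -27/77071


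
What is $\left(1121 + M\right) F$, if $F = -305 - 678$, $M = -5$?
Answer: $-1097028$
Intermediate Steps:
$F = -983$ ($F = -305 - 678 = -983$)
$\left(1121 + M\right) F = \left(1121 - 5\right) \left(-983\right) = 1116 \left(-983\right) = -1097028$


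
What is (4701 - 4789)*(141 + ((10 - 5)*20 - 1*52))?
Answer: -16632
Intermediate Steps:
(4701 - 4789)*(141 + ((10 - 5)*20 - 1*52)) = -88*(141 + (5*20 - 52)) = -88*(141 + (100 - 52)) = -88*(141 + 48) = -88*189 = -16632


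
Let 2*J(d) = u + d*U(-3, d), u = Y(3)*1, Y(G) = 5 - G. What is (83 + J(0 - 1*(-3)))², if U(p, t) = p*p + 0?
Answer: 38025/4 ≈ 9506.3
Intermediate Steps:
U(p, t) = p² (U(p, t) = p² + 0 = p²)
u = 2 (u = (5 - 1*3)*1 = (5 - 3)*1 = 2*1 = 2)
J(d) = 1 + 9*d/2 (J(d) = (2 + d*(-3)²)/2 = (2 + d*9)/2 = (2 + 9*d)/2 = 1 + 9*d/2)
(83 + J(0 - 1*(-3)))² = (83 + (1 + 9*(0 - 1*(-3))/2))² = (83 + (1 + 9*(0 + 3)/2))² = (83 + (1 + (9/2)*3))² = (83 + (1 + 27/2))² = (83 + 29/2)² = (195/2)² = 38025/4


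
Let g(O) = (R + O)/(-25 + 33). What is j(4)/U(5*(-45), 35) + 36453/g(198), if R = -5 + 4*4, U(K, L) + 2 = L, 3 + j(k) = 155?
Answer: 877760/627 ≈ 1399.9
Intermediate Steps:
j(k) = 152 (j(k) = -3 + 155 = 152)
U(K, L) = -2 + L
R = 11 (R = -5 + 16 = 11)
g(O) = 11/8 + O/8 (g(O) = (11 + O)/(-25 + 33) = (11 + O)/8 = (11 + O)*(⅛) = 11/8 + O/8)
j(4)/U(5*(-45), 35) + 36453/g(198) = 152/(-2 + 35) + 36453/(11/8 + (⅛)*198) = 152/33 + 36453/(11/8 + 99/4) = 152*(1/33) + 36453/(209/8) = 152/33 + 36453*(8/209) = 152/33 + 291624/209 = 877760/627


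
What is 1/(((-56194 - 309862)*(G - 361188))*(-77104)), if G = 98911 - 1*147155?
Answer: -1/11555965098963968 ≈ -8.6535e-17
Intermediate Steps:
G = -48244 (G = 98911 - 147155 = -48244)
1/(((-56194 - 309862)*(G - 361188))*(-77104)) = 1/(((-56194 - 309862)*(-48244 - 361188))*(-77104)) = -1/77104/(-366056*(-409432)) = -1/77104/149875040192 = (1/149875040192)*(-1/77104) = -1/11555965098963968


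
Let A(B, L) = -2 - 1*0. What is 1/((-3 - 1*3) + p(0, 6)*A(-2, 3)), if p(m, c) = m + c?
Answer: -1/18 ≈ -0.055556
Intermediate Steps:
A(B, L) = -2 (A(B, L) = -2 + 0 = -2)
p(m, c) = c + m
1/((-3 - 1*3) + p(0, 6)*A(-2, 3)) = 1/((-3 - 1*3) + (6 + 0)*(-2)) = 1/((-3 - 3) + 6*(-2)) = 1/(-6 - 12) = 1/(-18) = -1/18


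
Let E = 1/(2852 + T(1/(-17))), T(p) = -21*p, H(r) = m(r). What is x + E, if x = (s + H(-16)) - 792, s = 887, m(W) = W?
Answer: 3831912/48505 ≈ 79.000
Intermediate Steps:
H(r) = r
x = 79 (x = (887 - 16) - 792 = 871 - 792 = 79)
E = 17/48505 (E = 1/(2852 - 21/(-17)) = 1/(2852 - 21*(-1/17)) = 1/(2852 + 21/17) = 1/(48505/17) = 17/48505 ≈ 0.00035048)
x + E = 79 + 17/48505 = 3831912/48505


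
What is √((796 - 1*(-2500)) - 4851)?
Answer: I*√1555 ≈ 39.433*I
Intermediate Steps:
√((796 - 1*(-2500)) - 4851) = √((796 + 2500) - 4851) = √(3296 - 4851) = √(-1555) = I*√1555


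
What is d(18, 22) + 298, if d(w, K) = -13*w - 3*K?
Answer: -2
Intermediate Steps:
d(18, 22) + 298 = (-13*18 - 3*22) + 298 = (-234 - 66) + 298 = -300 + 298 = -2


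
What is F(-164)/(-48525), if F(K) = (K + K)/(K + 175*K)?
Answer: -1/4270200 ≈ -2.3418e-7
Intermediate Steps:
F(K) = 1/88 (F(K) = (2*K)/((176*K)) = (2*K)*(1/(176*K)) = 1/88)
F(-164)/(-48525) = (1/88)/(-48525) = (1/88)*(-1/48525) = -1/4270200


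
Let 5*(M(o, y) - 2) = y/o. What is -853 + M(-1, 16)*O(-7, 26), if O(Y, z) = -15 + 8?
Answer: -4223/5 ≈ -844.60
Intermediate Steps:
O(Y, z) = -7
M(o, y) = 2 + y/(5*o) (M(o, y) = 2 + (y/o)/5 = 2 + y/(5*o))
-853 + M(-1, 16)*O(-7, 26) = -853 + (2 + (⅕)*16/(-1))*(-7) = -853 + (2 + (⅕)*16*(-1))*(-7) = -853 + (2 - 16/5)*(-7) = -853 - 6/5*(-7) = -853 + 42/5 = -4223/5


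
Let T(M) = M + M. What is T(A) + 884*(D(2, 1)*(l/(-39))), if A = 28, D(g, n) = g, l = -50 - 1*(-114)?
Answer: -8536/3 ≈ -2845.3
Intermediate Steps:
l = 64 (l = -50 + 114 = 64)
T(M) = 2*M
T(A) + 884*(D(2, 1)*(l/(-39))) = 2*28 + 884*(2*(64/(-39))) = 56 + 884*(2*(64*(-1/39))) = 56 + 884*(2*(-64/39)) = 56 + 884*(-128/39) = 56 - 8704/3 = -8536/3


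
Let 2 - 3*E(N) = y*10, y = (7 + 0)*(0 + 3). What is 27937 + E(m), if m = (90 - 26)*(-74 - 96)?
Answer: 83603/3 ≈ 27868.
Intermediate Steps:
y = 21 (y = 7*3 = 21)
m = -10880 (m = 64*(-170) = -10880)
E(N) = -208/3 (E(N) = 2/3 - 7*10 = 2/3 - 1/3*210 = 2/3 - 70 = -208/3)
27937 + E(m) = 27937 - 208/3 = 83603/3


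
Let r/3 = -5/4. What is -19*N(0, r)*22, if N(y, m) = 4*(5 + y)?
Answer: -8360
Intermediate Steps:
r = -15/4 (r = 3*(-5/4) = -15/4 ≈ -3.7500)
N(y, m) = 20 + 4*y
-19*N(0, r)*22 = -19*(20 + 4*0)*22 = -19*(20 + 0)*22 = -19*20*22 = -380*22 = -8360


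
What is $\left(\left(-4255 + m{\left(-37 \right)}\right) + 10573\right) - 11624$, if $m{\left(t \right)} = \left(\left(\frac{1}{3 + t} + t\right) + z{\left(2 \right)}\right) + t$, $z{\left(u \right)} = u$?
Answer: $- \frac{182853}{34} \approx -5378.0$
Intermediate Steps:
$m{\left(t \right)} = 2 + \frac{1}{3 + t} + 2 t$ ($m{\left(t \right)} = \left(\left(\frac{1}{3 + t} + t\right) + 2\right) + t = \left(\left(t + \frac{1}{3 + t}\right) + 2\right) + t = \left(2 + t + \frac{1}{3 + t}\right) + t = 2 + \frac{1}{3 + t} + 2 t$)
$\left(\left(-4255 + m{\left(-37 \right)}\right) + 10573\right) - 11624 = \left(\left(-4255 + \frac{7 + 2 \left(-37\right)^{2} + 8 \left(-37\right)}{3 - 37}\right) + 10573\right) - 11624 = \left(\left(-4255 + \frac{7 + 2 \cdot 1369 - 296}{-34}\right) + 10573\right) - 11624 = \left(\left(-4255 - \frac{7 + 2738 - 296}{34}\right) + 10573\right) - 11624 = \left(\left(-4255 - \frac{2449}{34}\right) + 10573\right) - 11624 = \left(- \frac{147119}{34} + 10573\right) - 11624 = \frac{212363}{34} - 11624 = - \frac{182853}{34}$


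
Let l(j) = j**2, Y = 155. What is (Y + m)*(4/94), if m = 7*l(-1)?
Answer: 324/47 ≈ 6.8936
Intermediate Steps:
m = 7 (m = 7*(-1)**2 = 7*1 = 7)
(Y + m)*(4/94) = (155 + 7)*(4/94) = 162*(4*(1/94)) = 162*(2/47) = 324/47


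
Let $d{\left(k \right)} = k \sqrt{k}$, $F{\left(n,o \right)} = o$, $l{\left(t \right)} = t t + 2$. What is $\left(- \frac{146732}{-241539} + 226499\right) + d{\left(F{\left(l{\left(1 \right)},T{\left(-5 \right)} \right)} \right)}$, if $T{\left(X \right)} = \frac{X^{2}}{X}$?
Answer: $\frac{54708488693}{241539} - 5 i \sqrt{5} \approx 2.265 \cdot 10^{5} - 11.18 i$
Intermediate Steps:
$T{\left(X \right)} = X$
$l{\left(t \right)} = 2 + t^{2}$ ($l{\left(t \right)} = t^{2} + 2 = 2 + t^{2}$)
$d{\left(k \right)} = k^{\frac{3}{2}}$
$\left(- \frac{146732}{-241539} + 226499\right) + d{\left(F{\left(l{\left(1 \right)},T{\left(-5 \right)} \right)} \right)} = \left(- \frac{146732}{-241539} + 226499\right) + \left(-5\right)^{\frac{3}{2}} = \left(\left(-146732\right) \left(- \frac{1}{241539}\right) + 226499\right) - 5 i \sqrt{5} = \left(\frac{146732}{241539} + 226499\right) - 5 i \sqrt{5} = \frac{54708488693}{241539} - 5 i \sqrt{5}$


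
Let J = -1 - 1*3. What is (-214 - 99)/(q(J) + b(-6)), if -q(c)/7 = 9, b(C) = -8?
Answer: 313/71 ≈ 4.4084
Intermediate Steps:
J = -4 (J = -1 - 3 = -4)
q(c) = -63 (q(c) = -7*9 = -63)
(-214 - 99)/(q(J) + b(-6)) = (-214 - 99)/(-63 - 8) = -313/(-71) = -313*(-1/71) = 313/71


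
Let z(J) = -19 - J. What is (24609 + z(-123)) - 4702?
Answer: 20011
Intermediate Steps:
(24609 + z(-123)) - 4702 = (24609 + (-19 - 1*(-123))) - 4702 = (24609 + (-19 + 123)) - 4702 = (24609 + 104) - 4702 = 24713 - 4702 = 20011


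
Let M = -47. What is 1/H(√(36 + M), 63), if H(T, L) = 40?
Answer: 1/40 ≈ 0.025000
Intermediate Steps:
1/H(√(36 + M), 63) = 1/40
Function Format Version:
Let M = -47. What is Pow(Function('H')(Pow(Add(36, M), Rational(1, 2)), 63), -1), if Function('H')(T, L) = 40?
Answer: Rational(1, 40) ≈ 0.025000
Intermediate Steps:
Pow(Function('H')(Pow(Add(36, M), Rational(1, 2)), 63), -1) = Pow(40, -1) = Rational(1, 40)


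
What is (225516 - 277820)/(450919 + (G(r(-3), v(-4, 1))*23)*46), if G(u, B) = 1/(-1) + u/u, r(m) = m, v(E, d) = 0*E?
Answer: -7472/64417 ≈ -0.11599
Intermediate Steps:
v(E, d) = 0
G(u, B) = 0 (G(u, B) = 1*(-1) + 1 = -1 + 1 = 0)
(225516 - 277820)/(450919 + (G(r(-3), v(-4, 1))*23)*46) = (225516 - 277820)/(450919 + (0*23)*46) = -52304/(450919 + 0*46) = -52304/(450919 + 0) = -52304/450919 = -52304*1/450919 = -7472/64417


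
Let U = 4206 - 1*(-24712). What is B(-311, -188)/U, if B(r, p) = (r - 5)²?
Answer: 49928/14459 ≈ 3.4531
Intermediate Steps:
B(r, p) = (-5 + r)²
U = 28918 (U = 4206 + 24712 = 28918)
B(-311, -188)/U = (-5 - 311)²/28918 = (-316)²*(1/28918) = 99856*(1/28918) = 49928/14459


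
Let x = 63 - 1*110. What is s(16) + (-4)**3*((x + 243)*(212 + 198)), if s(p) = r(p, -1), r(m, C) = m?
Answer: -5143024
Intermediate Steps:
x = -47 (x = 63 - 110 = -47)
s(p) = p
s(16) + (-4)**3*((x + 243)*(212 + 198)) = 16 + (-4)**3*((-47 + 243)*(212 + 198)) = 16 - 12544*410 = 16 - 64*80360 = 16 - 5143040 = -5143024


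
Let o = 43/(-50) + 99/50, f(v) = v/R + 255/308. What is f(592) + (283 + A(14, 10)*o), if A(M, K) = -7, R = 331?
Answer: 707968817/2548700 ≈ 277.78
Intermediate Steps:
f(v) = 255/308 + v/331 (f(v) = v/331 + 255/308 = 255/308 + v/331)
o = 28/25 (o = 43*(-1/50) + 99*(1/50) = -43/50 + 99/50 = 28/25 ≈ 1.1200)
f(592) + (283 + A(14, 10)*o) = (255/308 + (1/331)*592) + (283 - 7*28/25) = (255/308 + 592/331) + (283 - 196/25) = 266741/101948 + 6879/25 = 707968817/2548700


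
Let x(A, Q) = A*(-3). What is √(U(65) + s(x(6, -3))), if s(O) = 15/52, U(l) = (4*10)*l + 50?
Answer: √1791595/26 ≈ 51.481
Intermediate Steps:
U(l) = 50 + 40*l (U(l) = 40*l + 50 = 50 + 40*l)
x(A, Q) = -3*A
s(O) = 15/52 (s(O) = 15*(1/52) = 15/52)
√(U(65) + s(x(6, -3))) = √((50 + 40*65) + 15/52) = √((50 + 2600) + 15/52) = √(2650 + 15/52) = √(137815/52) = √1791595/26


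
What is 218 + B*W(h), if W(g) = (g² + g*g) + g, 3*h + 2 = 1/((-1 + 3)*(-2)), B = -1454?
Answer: -1309/4 ≈ -327.25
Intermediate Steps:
h = -¾ (h = -⅔ + 1/(3*(((-1 + 3)*(-2)))) = -⅔ + 1/(3*((2*(-2)))) = -⅔ + (⅓)/(-4) = -⅔ + (⅓)*(-¼) = -⅔ - 1/12 = -¾ ≈ -0.75000)
W(g) = g + 2*g² (W(g) = (g² + g²) + g = 2*g² + g = g + 2*g²)
218 + B*W(h) = 218 - (-2181)*(1 + 2*(-¾))/2 = 218 - (-2181)*(1 - 3/2)/2 = 218 - (-2181)*(-1)/(2*2) = 218 - 1454*3/8 = 218 - 2181/4 = -1309/4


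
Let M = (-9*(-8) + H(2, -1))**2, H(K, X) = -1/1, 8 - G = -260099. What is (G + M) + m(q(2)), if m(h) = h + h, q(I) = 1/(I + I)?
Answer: 530297/2 ≈ 2.6515e+5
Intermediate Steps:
G = 260107 (G = 8 - 1*(-260099) = 8 + 260099 = 260107)
H(K, X) = -1 (H(K, X) = -1*1 = -1)
q(I) = 1/(2*I)
M = 5041 (M = (-9*(-8) - 1)**2 = (72 - 1)**2 = 71**2 = 5041)
m(h) = 2*h
(G + M) + m(q(2)) = (260107 + 5041) + 2*((1/2)/2) = 265148 + 2*((1/2)*(1/2)) = 265148 + 2*(1/4) = 265148 + 1/2 = 530297/2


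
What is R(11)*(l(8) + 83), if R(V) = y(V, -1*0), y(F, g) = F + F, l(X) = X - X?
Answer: 1826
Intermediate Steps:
l(X) = 0
y(F, g) = 2*F
R(V) = 2*V
R(11)*(l(8) + 83) = (2*11)*(0 + 83) = 22*83 = 1826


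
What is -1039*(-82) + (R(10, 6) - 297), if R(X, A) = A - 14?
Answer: 84893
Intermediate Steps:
R(X, A) = -14 + A
-1039*(-82) + (R(10, 6) - 297) = -1039*(-82) + ((-14 + 6) - 297) = 85198 + (-8 - 297) = 85198 - 305 = 84893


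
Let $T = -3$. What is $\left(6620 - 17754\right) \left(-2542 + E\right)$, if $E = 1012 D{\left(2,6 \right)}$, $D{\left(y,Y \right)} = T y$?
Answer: $95908276$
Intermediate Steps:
$D{\left(y,Y \right)} = - 3 y$
$E = -6072$ ($E = 1012 \left(\left(-3\right) 2\right) = 1012 \left(-6\right) = -6072$)
$\left(6620 - 17754\right) \left(-2542 + E\right) = \left(6620 - 17754\right) \left(-2542 - 6072\right) = \left(-11134\right) \left(-8614\right) = 95908276$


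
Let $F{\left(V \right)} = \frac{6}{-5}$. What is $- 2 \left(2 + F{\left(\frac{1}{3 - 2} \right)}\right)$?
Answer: $- \frac{8}{5} \approx -1.6$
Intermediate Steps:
$F{\left(V \right)} = - \frac{6}{5}$ ($F{\left(V \right)} = 6 \left(- \frac{1}{5}\right) = - \frac{6}{5}$)
$- 2 \left(2 + F{\left(\frac{1}{3 - 2} \right)}\right) = - 2 \left(2 - \frac{6}{5}\right) = \left(-2\right) \frac{4}{5} = - \frac{8}{5}$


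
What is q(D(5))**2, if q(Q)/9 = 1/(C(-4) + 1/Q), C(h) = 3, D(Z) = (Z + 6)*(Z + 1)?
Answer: 352836/39601 ≈ 8.9098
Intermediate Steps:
D(Z) = (1 + Z)*(6 + Z) (D(Z) = (6 + Z)*(1 + Z) = (1 + Z)*(6 + Z))
q(Q) = 9/(3 + 1/Q)
q(D(5))**2 = (9*(6 + 5**2 + 7*5)/(1 + 3*(6 + 5**2 + 7*5)))**2 = (9*(6 + 25 + 35)/(1 + 3*(6 + 25 + 35)))**2 = (9*66/(1 + 3*66))**2 = (9*66/(1 + 198))**2 = (9*66/199)**2 = (9*66*(1/199))**2 = (594/199)**2 = 352836/39601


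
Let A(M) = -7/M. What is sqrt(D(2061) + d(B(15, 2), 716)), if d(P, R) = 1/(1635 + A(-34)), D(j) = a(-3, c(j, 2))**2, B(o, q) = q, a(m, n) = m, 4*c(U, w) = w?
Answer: sqrt(27821127979)/55597 ≈ 3.0001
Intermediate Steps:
c(U, w) = w/4
D(j) = 9 (D(j) = (-3)**2 = 9)
d(P, R) = 34/55597 (d(P, R) = 1/(1635 - 7/(-34)) = 1/(1635 - 7*(-1/34)) = 1/(1635 + 7/34) = 1/(55597/34) = 34/55597)
sqrt(D(2061) + d(B(15, 2), 716)) = sqrt(9 + 34/55597) = sqrt(500407/55597) = sqrt(27821127979)/55597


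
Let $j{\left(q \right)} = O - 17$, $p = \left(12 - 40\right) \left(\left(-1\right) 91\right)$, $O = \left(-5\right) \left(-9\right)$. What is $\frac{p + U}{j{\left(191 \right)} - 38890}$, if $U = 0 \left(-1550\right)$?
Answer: $- \frac{1274}{19431} \approx -0.065565$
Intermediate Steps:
$U = 0$
$O = 45$
$p = 2548$ ($p = \left(-28\right) \left(-91\right) = 2548$)
$j{\left(q \right)} = 28$ ($j{\left(q \right)} = 45 - 17 = 28$)
$\frac{p + U}{j{\left(191 \right)} - 38890} = \frac{2548 + 0}{28 - 38890} = \frac{2548}{-38862} = 2548 \left(- \frac{1}{38862}\right) = - \frac{1274}{19431}$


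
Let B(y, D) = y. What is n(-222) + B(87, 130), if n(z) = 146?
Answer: 233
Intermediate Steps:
n(-222) + B(87, 130) = 146 + 87 = 233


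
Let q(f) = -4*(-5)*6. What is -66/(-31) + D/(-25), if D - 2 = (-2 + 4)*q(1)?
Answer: -5852/775 ≈ -7.5510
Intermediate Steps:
q(f) = 120 (q(f) = 20*6 = 120)
D = 242 (D = 2 + (-2 + 4)*120 = 2 + 2*120 = 2 + 240 = 242)
-66/(-31) + D/(-25) = -66/(-31) + 242/(-25) = -66*(-1/31) + 242*(-1/25) = 66/31 - 242/25 = -5852/775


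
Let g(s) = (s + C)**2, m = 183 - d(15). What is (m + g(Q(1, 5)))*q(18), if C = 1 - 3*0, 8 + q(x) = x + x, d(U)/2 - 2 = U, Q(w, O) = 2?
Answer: 4424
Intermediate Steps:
d(U) = 4 + 2*U
q(x) = -8 + 2*x (q(x) = -8 + (x + x) = -8 + 2*x)
m = 149 (m = 183 - (4 + 2*15) = 183 - (4 + 30) = 183 - 1*34 = 183 - 34 = 149)
C = 1 (C = 1 + 0 = 1)
g(s) = (1 + s)**2 (g(s) = (s + 1)**2 = (1 + s)**2)
(m + g(Q(1, 5)))*q(18) = (149 + (1 + 2)**2)*(-8 + 2*18) = (149 + 3**2)*(-8 + 36) = (149 + 9)*28 = 158*28 = 4424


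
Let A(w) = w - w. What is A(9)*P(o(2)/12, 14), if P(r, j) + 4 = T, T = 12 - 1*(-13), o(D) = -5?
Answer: 0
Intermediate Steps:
A(w) = 0
T = 25 (T = 12 + 13 = 25)
P(r, j) = 21 (P(r, j) = -4 + 25 = 21)
A(9)*P(o(2)/12, 14) = 0*21 = 0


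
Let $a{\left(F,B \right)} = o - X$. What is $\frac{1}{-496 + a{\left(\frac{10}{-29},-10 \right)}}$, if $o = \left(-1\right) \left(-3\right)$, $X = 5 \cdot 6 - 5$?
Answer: $- \frac{1}{518} \approx -0.0019305$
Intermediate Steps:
$X = 25$ ($X = 30 - 5 = 25$)
$o = 3$
$a{\left(F,B \right)} = -22$ ($a{\left(F,B \right)} = 3 - 25 = -22$)
$\frac{1}{-496 + a{\left(\frac{10}{-29},-10 \right)}} = \frac{1}{-496 - 22} = \frac{1}{-518} = - \frac{1}{518}$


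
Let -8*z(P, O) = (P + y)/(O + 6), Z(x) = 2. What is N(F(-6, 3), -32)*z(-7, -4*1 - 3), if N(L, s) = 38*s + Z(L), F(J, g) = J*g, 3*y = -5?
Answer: 7891/6 ≈ 1315.2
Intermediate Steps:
y = -5/3 (y = (⅓)*(-5) = -5/3 ≈ -1.6667)
z(P, O) = -(-5/3 + P)/(8*(6 + O)) (z(P, O) = -(P - 5/3)/(8*(O + 6)) = -(-5/3 + P)/(8*(6 + O)))
N(L, s) = 2 + 38*s (N(L, s) = 38*s + 2 = 2 + 38*s)
N(F(-6, 3), -32)*z(-7, -4*1 - 3) = (2 + 38*(-32))*((5 - 3*(-7))/(24*(6 + (-4*1 - 3)))) = (2 - 1216)*((5 + 21)/(24*(6 + (-4 - 3)))) = -607*26/(12*(6 - 7)) = -607*26/(12*(-1)) = -607*(-1)*26/12 = -1214*(-13/12) = 7891/6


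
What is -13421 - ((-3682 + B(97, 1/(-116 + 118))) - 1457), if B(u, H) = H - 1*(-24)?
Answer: -16613/2 ≈ -8306.5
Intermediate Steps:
B(u, H) = 24 + H (B(u, H) = H + 24 = 24 + H)
-13421 - ((-3682 + B(97, 1/(-116 + 118))) - 1457) = -13421 - ((-3682 + (24 + 1/(-116 + 118))) - 1457) = -13421 - ((-3682 + (24 + 1/2)) - 1457) = -13421 - ((-3682 + 49/2) - 1457) = -13421 - (-7315/2 - 1457) = -13421 - 1*(-10229/2) = -13421 + 10229/2 = -16613/2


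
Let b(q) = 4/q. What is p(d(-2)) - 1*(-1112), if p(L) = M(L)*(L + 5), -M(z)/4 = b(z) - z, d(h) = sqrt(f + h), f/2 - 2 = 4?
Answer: 1136 + 12*sqrt(10) ≈ 1173.9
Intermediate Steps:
f = 12 (f = 4 + 2*4 = 4 + 8 = 12)
d(h) = sqrt(12 + h)
M(z) = -16/z + 4*z (M(z) = -4*(4/z - z) = -4*(-z + 4/z) = -16/z + 4*z)
p(L) = (5 + L)*(-16/L + 4*L) (p(L) = (-16/L + 4*L)*(L + 5) = (-16/L + 4*L)*(5 + L) = (5 + L)*(-16/L + 4*L))
p(d(-2)) - 1*(-1112) = 4*(-4 + (sqrt(12 - 2))**2)*(5 + sqrt(12 - 2))/(sqrt(12 - 2)) - 1*(-1112) = 4*(-4 + (sqrt(10))**2)*(5 + sqrt(10))/(sqrt(10)) + 1112 = 4*(sqrt(10)/10)*(-4 + 10)*(5 + sqrt(10)) + 1112 = 4*(sqrt(10)/10)*6*(5 + sqrt(10)) + 1112 = 12*sqrt(10)*(5 + sqrt(10))/5 + 1112 = 1112 + 12*sqrt(10)*(5 + sqrt(10))/5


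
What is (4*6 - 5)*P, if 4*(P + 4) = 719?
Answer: 13357/4 ≈ 3339.3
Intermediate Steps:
P = 703/4 (P = -4 + (1/4)*719 = -4 + 719/4 = 703/4 ≈ 175.75)
(4*6 - 5)*P = (4*6 - 5)*(703/4) = (24 - 5)*(703/4) = 19*(703/4) = 13357/4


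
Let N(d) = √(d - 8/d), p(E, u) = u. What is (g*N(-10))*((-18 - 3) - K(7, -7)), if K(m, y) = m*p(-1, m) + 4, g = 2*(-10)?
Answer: 296*I*√230 ≈ 4489.1*I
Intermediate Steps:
g = -20
K(m, y) = 4 + m² (K(m, y) = m*m + 4 = m² + 4 = 4 + m²)
(g*N(-10))*((-18 - 3) - K(7, -7)) = (-20*√(-10 - 8/(-10)))*((-18 - 3) - (4 + 7²)) = (-20*√(-10 - 8*(-⅒)))*(-21 - (4 + 49)) = (-20*√(-10 + ⅘))*(-21 - 1*53) = (-4*I*√230)*(-21 - 53) = -4*I*√230*(-74) = 296*I*√230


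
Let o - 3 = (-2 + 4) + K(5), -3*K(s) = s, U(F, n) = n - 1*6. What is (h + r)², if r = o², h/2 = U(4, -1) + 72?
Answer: 1612900/81 ≈ 19912.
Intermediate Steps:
U(F, n) = -6 + n (U(F, n) = n - 6 = -6 + n)
K(s) = -s/3
o = 10/3 (o = 3 + ((-2 + 4) - ⅓*5) = 3 + (2 - 5/3) = 3 + ⅓ = 10/3 ≈ 3.3333)
h = 130 (h = 2*((-6 - 1) + 72) = 2*(-7 + 72) = 2*65 = 130)
r = 100/9 (r = (10/3)² = 100/9 ≈ 11.111)
(h + r)² = (130 + 100/9)² = (1270/9)² = 1612900/81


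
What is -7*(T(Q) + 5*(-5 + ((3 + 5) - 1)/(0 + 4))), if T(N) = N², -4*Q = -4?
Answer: 427/4 ≈ 106.75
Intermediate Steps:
Q = 1 (Q = -¼*(-4) = 1)
-7*(T(Q) + 5*(-5 + ((3 + 5) - 1)/(0 + 4))) = -7*(1² + 5*(-5 + ((3 + 5) - 1)/(0 + 4))) = -7*(1 + 5*(-5 + (8 - 1)/4)) = -7*(1 + 5*(-5 + 7*(¼))) = -7*(1 + 5*(-5 + 7/4)) = -7*(1 + 5*(-13/4)) = -7*(1 - 65/4) = -7*(-61/4) = 427/4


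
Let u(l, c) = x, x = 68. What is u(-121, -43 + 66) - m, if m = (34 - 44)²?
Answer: -32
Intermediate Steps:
u(l, c) = 68
m = 100 (m = (-10)² = 100)
u(-121, -43 + 66) - m = 68 - 1*100 = 68 - 100 = -32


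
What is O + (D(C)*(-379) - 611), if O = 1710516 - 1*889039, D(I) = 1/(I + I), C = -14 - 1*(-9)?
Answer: 8209039/10 ≈ 8.2090e+5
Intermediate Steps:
C = -5 (C = -14 + 9 = -5)
D(I) = 1/(2*I)
O = 821477 (O = 1710516 - 889039 = 821477)
O + (D(C)*(-379) - 611) = 821477 + (((1/2)/(-5))*(-379) - 611) = 821477 + (((1/2)*(-1/5))*(-379) - 611) = 821477 + (-1/10*(-379) - 611) = 821477 + (379/10 - 611) = 821477 - 5731/10 = 8209039/10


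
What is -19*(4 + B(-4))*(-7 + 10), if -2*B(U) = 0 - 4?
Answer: -342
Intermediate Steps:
B(U) = 2 (B(U) = -(0 - 4)/2 = -½*(-4) = 2)
-19*(4 + B(-4))*(-7 + 10) = -19*(4 + 2)*(-7 + 10) = -114*3 = -19*18 = -342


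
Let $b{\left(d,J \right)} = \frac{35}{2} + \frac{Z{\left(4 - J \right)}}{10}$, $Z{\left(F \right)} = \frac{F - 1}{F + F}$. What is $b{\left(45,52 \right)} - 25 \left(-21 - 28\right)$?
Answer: $\frac{1192849}{960} \approx 1242.6$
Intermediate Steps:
$Z{\left(F \right)} = \frac{-1 + F}{2 F}$
$b{\left(d,J \right)} = \frac{35}{2} + \frac{3 - J}{20 \left(4 - J\right)}$ ($b{\left(d,J \right)} = \frac{35}{2} + \frac{\frac{1}{2} \frac{1}{4 - J} \left(-1 - \left(-4 + J\right)\right)}{10} = 35 \cdot \frac{1}{2} + \frac{3 - J}{2 \left(4 - J\right)} \frac{1}{10} = \frac{35}{2} + \frac{3 - J}{20 \left(4 - J\right)}$)
$b{\left(45,52 \right)} - 25 \left(-21 - 28\right) = \frac{-1403 + 351 \cdot 52}{20 \left(-4 + 52\right)} - 25 \left(-21 - 28\right) = \frac{-1403 + 18252}{20 \cdot 48} - 25 \left(-49\right) = \frac{1}{20} \cdot \frac{1}{48} \cdot 16849 - -1225 = \frac{16849}{960} + 1225 = \frac{1192849}{960}$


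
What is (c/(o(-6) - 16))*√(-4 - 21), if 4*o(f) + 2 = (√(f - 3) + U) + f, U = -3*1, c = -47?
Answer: -470/939 + 11750*I/939 ≈ -0.50053 + 12.513*I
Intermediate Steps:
U = -3
o(f) = -5/4 + f/4 + √(-3 + f)/4 (o(f) = -½ + ((√(f - 3) - 3) + f)/4 = -½ + ((√(-3 + f) - 3) + f)/4 = -½ + ((-3 + √(-3 + f)) + f)/4 = -½ + (-3 + f + √(-3 + f))/4 = -½ + (-¾ + f/4 + √(-3 + f)/4) = -5/4 + f/4 + √(-3 + f)/4)
(c/(o(-6) - 16))*√(-4 - 21) = (-47/((-5/4 + (¼)*(-6) + √(-3 - 6)/4) - 16))*√(-4 - 21) = (-47/((-5/4 - 3/2 + √(-9)/4) - 16))*√(-25) = (-47/((-5/4 - 3/2 + (3*I)/4) - 16))*(5*I) = (-47/((-5/4 - 3/2 + 3*I/4) - 16))*(5*I) = (-47/((-11/4 + 3*I/4) - 16))*(5*I) = (-47*8*(-75/4 - 3*I/4)/2817)*(5*I) = (-376*(-75/4 - 3*I/4)/2817)*(5*I) = -1880*I*(-75/4 - 3*I/4)/2817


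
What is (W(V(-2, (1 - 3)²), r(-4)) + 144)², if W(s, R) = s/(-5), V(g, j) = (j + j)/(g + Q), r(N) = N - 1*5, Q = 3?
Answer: 506944/25 ≈ 20278.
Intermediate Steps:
r(N) = -5 + N (r(N) = N - 5 = -5 + N)
V(g, j) = 2*j/(3 + g) (V(g, j) = (j + j)/(g + 3) = (2*j)/(3 + g) = 2*j/(3 + g))
W(s, R) = -s/5 (W(s, R) = s*(-⅕) = -s/5)
(W(V(-2, (1 - 3)²), r(-4)) + 144)² = (-2*(1 - 3)²/(5*(3 - 2)) + 144)² = (-2*(-2)²/(5*1) + 144)² = (-2*4/5 + 144)² = (-⅕*8 + 144)² = (-8/5 + 144)² = (712/5)² = 506944/25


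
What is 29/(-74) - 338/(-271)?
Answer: 17153/20054 ≈ 0.85534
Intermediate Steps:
29/(-74) - 338/(-271) = 29*(-1/74) - 338*(-1/271) = -29/74 + 338/271 = 17153/20054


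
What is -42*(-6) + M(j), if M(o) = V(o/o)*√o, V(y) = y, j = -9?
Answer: 252 + 3*I ≈ 252.0 + 3.0*I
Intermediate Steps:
M(o) = √o (M(o) = (o/o)*√o = 1*√o = √o)
-42*(-6) + M(j) = -42*(-6) + √(-9) = 252 + 3*I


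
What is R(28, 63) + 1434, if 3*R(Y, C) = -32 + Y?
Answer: 4298/3 ≈ 1432.7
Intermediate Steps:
R(Y, C) = -32/3 + Y/3 (R(Y, C) = (-32 + Y)/3 = -32/3 + Y/3)
R(28, 63) + 1434 = (-32/3 + (1/3)*28) + 1434 = (-32/3 + 28/3) + 1434 = -4/3 + 1434 = 4298/3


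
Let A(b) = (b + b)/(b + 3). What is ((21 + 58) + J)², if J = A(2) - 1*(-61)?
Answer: 495616/25 ≈ 19825.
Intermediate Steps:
A(b) = 2*b/(3 + b) (A(b) = (2*b)/(3 + b) = 2*b/(3 + b))
J = 309/5 (J = 2*2/(3 + 2) - 1*(-61) = 2*2/5 + 61 = 2*2*(⅕) + 61 = ⅘ + 61 = 309/5 ≈ 61.800)
((21 + 58) + J)² = ((21 + 58) + 309/5)² = (79 + 309/5)² = (704/5)² = 495616/25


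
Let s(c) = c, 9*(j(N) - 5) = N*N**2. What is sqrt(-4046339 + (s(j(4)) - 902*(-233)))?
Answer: 2*I*sqrt(8631362)/3 ≈ 1958.6*I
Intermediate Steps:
j(N) = 5 + N**3/9 (j(N) = 5 + (N*N**2)/9 = 5 + N**3/9)
sqrt(-4046339 + (s(j(4)) - 902*(-233))) = sqrt(-4046339 + ((5 + (1/9)*4**3) - 902*(-233))) = sqrt(-4046339 + ((5 + (1/9)*64) + 210166)) = sqrt(-4046339 + ((5 + 64/9) + 210166)) = sqrt(-4046339 + (109/9 + 210166)) = sqrt(-4046339 + 1891603/9) = sqrt(-34525448/9) = 2*I*sqrt(8631362)/3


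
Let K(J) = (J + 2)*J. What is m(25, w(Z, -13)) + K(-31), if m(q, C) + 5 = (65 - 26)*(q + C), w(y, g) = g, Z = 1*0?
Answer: 1362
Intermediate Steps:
K(J) = J*(2 + J) (K(J) = (2 + J)*J = J*(2 + J))
Z = 0
m(q, C) = -5 + 39*C + 39*q (m(q, C) = -5 + (65 - 26)*(q + C) = -5 + 39*(C + q) = -5 + (39*C + 39*q) = -5 + 39*C + 39*q)
m(25, w(Z, -13)) + K(-31) = (-5 + 39*(-13) + 39*25) - 31*(2 - 31) = (-5 - 507 + 975) - 31*(-29) = 463 + 899 = 1362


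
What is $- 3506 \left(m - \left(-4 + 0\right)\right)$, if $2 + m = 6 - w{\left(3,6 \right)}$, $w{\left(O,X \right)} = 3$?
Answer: $-17530$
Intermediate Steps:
$m = 1$ ($m = -2 + \left(6 - 3\right) = -2 + 3 = 1$)
$- 3506 \left(m - \left(-4 + 0\right)\right) = - 3506 \left(1 - \left(-4 + 0\right)\right) = - 3506 \left(1 - -4\right) = - 3506 \left(1 + 4\right) = \left(-3506\right) 5 = -17530$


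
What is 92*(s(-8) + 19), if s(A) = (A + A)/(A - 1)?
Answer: 17204/9 ≈ 1911.6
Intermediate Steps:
s(A) = 2*A/(-1 + A) (s(A) = (2*A)/(-1 + A) = 2*A/(-1 + A))
92*(s(-8) + 19) = 92*(2*(-8)/(-1 - 8) + 19) = 92*(2*(-8)/(-9) + 19) = 92*(2*(-8)*(-1/9) + 19) = 92*(16/9 + 19) = 92*(187/9) = 17204/9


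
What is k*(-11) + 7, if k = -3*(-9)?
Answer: -290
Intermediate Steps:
k = 27
k*(-11) + 7 = 27*(-11) + 7 = -297 + 7 = -290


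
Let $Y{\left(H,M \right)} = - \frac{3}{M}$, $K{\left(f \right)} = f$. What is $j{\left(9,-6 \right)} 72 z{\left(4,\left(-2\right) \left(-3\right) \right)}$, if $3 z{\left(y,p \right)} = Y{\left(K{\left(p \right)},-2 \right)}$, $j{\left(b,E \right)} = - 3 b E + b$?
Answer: $6156$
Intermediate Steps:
$j{\left(b,E \right)} = b - 3 E b$ ($j{\left(b,E \right)} = - 3 E b + b = b - 3 E b$)
$z{\left(y,p \right)} = \frac{1}{2}$ ($z{\left(y,p \right)} = \frac{\left(-3\right) \frac{1}{-2}}{3} = \frac{\left(-3\right) \left(- \frac{1}{2}\right)}{3} = \frac{1}{3} \cdot \frac{3}{2} = \frac{1}{2}$)
$j{\left(9,-6 \right)} 72 z{\left(4,\left(-2\right) \left(-3\right) \right)} = 9 \left(1 - -18\right) 72 \cdot \frac{1}{2} = 9 \left(1 + 18\right) 72 \cdot \frac{1}{2} = 9 \cdot 19 \cdot 72 \cdot \frac{1}{2} = 171 \cdot 72 \cdot \frac{1}{2} = 12312 \cdot \frac{1}{2} = 6156$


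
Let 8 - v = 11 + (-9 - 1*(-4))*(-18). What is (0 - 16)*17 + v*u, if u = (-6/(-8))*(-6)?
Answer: 293/2 ≈ 146.50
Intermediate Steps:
u = -9/2 (u = -⅛*(-6)*(-6) = (¾)*(-6) = -9/2 ≈ -4.5000)
v = -93 (v = 8 - (11 + (-9 - 1*(-4))*(-18)) = 8 - (11 + (-9 + 4)*(-18)) = 8 - (11 - 5*(-18)) = 8 - (11 + 90) = 8 - 1*101 = 8 - 101 = -93)
(0 - 16)*17 + v*u = (0 - 16)*17 - 93*(-9/2) = -16*17 + 837/2 = -272 + 837/2 = 293/2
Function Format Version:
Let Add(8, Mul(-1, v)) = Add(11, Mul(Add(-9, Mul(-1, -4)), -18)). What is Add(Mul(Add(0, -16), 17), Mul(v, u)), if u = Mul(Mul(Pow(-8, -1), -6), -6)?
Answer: Rational(293, 2) ≈ 146.50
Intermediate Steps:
u = Rational(-9, 2) (u = Mul(Mul(Rational(-1, 8), -6), -6) = Mul(Rational(3, 4), -6) = Rational(-9, 2) ≈ -4.5000)
v = -93 (v = Add(8, Mul(-1, Add(11, Mul(Add(-9, Mul(-1, -4)), -18)))) = Add(8, Mul(-1, Add(11, Mul(Add(-9, 4), -18)))) = Add(8, Mul(-1, Add(11, Mul(-5, -18)))) = Add(8, Mul(-1, Add(11, 90))) = Add(8, Mul(-1, 101)) = Add(8, -101) = -93)
Add(Mul(Add(0, -16), 17), Mul(v, u)) = Add(Mul(Add(0, -16), 17), Mul(-93, Rational(-9, 2))) = Add(Mul(-16, 17), Rational(837, 2)) = Add(-272, Rational(837, 2)) = Rational(293, 2)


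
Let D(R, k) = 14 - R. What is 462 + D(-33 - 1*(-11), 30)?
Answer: 498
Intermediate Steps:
462 + D(-33 - 1*(-11), 30) = 462 + (14 - (-33 - 1*(-11))) = 462 + (14 - (-33 + 11)) = 462 + (14 - 1*(-22)) = 462 + (14 + 22) = 462 + 36 = 498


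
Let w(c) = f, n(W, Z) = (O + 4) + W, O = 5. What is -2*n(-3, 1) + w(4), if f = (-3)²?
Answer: -3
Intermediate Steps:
n(W, Z) = 9 + W (n(W, Z) = (5 + 4) + W = 9 + W)
f = 9
w(c) = 9
-2*n(-3, 1) + w(4) = -2*(9 - 3) + 9 = -2*6 + 9 = -12 + 9 = -3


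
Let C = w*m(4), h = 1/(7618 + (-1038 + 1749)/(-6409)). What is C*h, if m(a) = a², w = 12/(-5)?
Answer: -1230528/244115255 ≈ -0.0050408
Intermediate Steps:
w = -12/5 (w = 12*(-⅕) = -12/5 ≈ -2.4000)
h = 6409/48823051 (h = 1/(7618 + 711*(-1/6409)) = 1/(7618 - 711/6409) = 1/(48823051/6409) = 6409/48823051 ≈ 0.00013127)
C = -192/5 (C = -12/5*4² = -12/5*16 = -192/5 ≈ -38.400)
C*h = -192/5*6409/48823051 = -1230528/244115255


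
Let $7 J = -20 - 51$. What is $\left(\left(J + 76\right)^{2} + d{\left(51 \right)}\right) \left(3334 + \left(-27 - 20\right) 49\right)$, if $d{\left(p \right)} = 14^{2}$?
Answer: $\frac{229010875}{49} \approx 4.6737 \cdot 10^{6}$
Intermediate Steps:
$J = - \frac{71}{7}$ ($J = \frac{-20 - 51}{7} = \frac{1}{7} \left(-71\right) = - \frac{71}{7} \approx -10.143$)
$d{\left(p \right)} = 196$
$\left(\left(J + 76\right)^{2} + d{\left(51 \right)}\right) \left(3334 + \left(-27 - 20\right) 49\right) = \left(\left(- \frac{71}{7} + 76\right)^{2} + 196\right) \left(3334 + \left(-27 - 20\right) 49\right) = \left(\left(\frac{461}{7}\right)^{2} + 196\right) \left(3334 - 2303\right) = \left(\frac{212521}{49} + 196\right) \left(3334 - 2303\right) = \frac{222125}{49} \cdot 1031 = \frac{229010875}{49}$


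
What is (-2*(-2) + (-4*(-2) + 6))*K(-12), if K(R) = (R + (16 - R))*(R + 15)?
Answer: 864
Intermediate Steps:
K(R) = 240 + 16*R (K(R) = 16*(15 + R) = 240 + 16*R)
(-2*(-2) + (-4*(-2) + 6))*K(-12) = (-2*(-2) + (-4*(-2) + 6))*(240 + 16*(-12)) = (4 + (8 + 6))*(240 - 192) = (4 + 14)*48 = 18*48 = 864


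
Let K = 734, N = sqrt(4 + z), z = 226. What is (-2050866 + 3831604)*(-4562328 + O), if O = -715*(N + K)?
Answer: -9058859947844 - 1273227670*sqrt(230) ≈ -9.0782e+12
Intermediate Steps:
N = sqrt(230) (N = sqrt(4 + 226) = sqrt(230) ≈ 15.166)
O = -524810 - 715*sqrt(230) (O = -715*(sqrt(230) + 734) = -715*(734 + sqrt(230)) = -524810 - 715*sqrt(230) ≈ -5.3565e+5)
(-2050866 + 3831604)*(-4562328 + O) = (-2050866 + 3831604)*(-4562328 + (-524810 - 715*sqrt(230))) = 1780738*(-5087138 - 715*sqrt(230)) = -9058859947844 - 1273227670*sqrt(230)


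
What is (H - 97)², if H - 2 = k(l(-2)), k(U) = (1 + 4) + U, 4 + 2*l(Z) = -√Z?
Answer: (184 + I*√2)²/4 ≈ 8463.5 + 130.11*I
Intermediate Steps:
l(Z) = -2 - √Z/2 (l(Z) = -2 + (-√Z)/2 = -2 - √Z/2)
k(U) = 5 + U
H = 5 - I*√2/2 (H = 2 + (5 + (-2 - I*√2/2)) = 2 + (3 - I*√2/2) = 5 - I*√2/2 ≈ 5.0 - 0.70711*I)
(H - 97)² = ((5 - I*√2/2) - 97)² = (-92 - I*√2/2)²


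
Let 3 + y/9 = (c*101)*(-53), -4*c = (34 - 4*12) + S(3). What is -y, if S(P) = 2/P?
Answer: 160617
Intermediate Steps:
c = 10/3 (c = -((34 - 4*12) + 2/3)/4 = -((34 - 48) + 2*(1/3))/4 = -(-14 + 2/3)/4 = -1/4*(-40/3) = 10/3 ≈ 3.3333)
y = -160617 (y = -27 + 9*(((10/3)*101)*(-53)) = -27 + 9*((1010/3)*(-53)) = -27 + 9*(-53530/3) = -27 - 160590 = -160617)
-y = -1*(-160617) = 160617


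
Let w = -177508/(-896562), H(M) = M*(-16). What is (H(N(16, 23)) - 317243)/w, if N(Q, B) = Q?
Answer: -142328769219/88754 ≈ -1.6036e+6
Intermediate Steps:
H(M) = -16*M
w = 88754/448281 (w = -177508*(-1/896562) = 88754/448281 ≈ 0.19799)
(H(N(16, 23)) - 317243)/w = (-16*16 - 317243)/(88754/448281) = (-256 - 317243)*(448281/88754) = -317499*448281/88754 = -142328769219/88754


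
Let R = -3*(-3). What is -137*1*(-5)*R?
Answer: 6165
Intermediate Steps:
R = 9
-137*1*(-5)*R = -137*1*(-5)*9 = -(-685)*9 = -137*(-45) = 6165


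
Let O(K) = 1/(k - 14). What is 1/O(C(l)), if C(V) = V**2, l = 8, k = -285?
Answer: -299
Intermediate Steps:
O(K) = -1/299 (O(K) = 1/(-285 - 14) = 1/(-299) = -1/299)
1/O(C(l)) = 1/(-1/299) = -299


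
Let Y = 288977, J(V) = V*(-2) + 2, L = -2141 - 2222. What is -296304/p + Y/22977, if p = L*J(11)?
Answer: 4601989003/501243255 ≈ 9.1812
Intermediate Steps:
L = -4363
J(V) = 2 - 2*V (J(V) = -2*V + 2 = 2 - 2*V)
p = 87260 (p = -4363*(2 - 2*11) = -4363*(2 - 22) = -4363*(-20) = 87260)
-296304/p + Y/22977 = -296304/87260 + 288977/22977 = -296304*1/87260 + 288977*(1/22977) = -74076/21815 + 288977/22977 = 4601989003/501243255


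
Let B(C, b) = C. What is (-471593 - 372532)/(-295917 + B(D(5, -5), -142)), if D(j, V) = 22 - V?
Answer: 56275/19726 ≈ 2.8528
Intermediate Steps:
(-471593 - 372532)/(-295917 + B(D(5, -5), -142)) = (-471593 - 372532)/(-295917 + (22 - 1*(-5))) = -844125/(-295917 + (22 + 5)) = -844125/(-295917 + 27) = -844125/(-295890) = -844125*(-1/295890) = 56275/19726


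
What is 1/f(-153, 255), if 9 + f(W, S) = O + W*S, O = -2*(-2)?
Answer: -1/39020 ≈ -2.5628e-5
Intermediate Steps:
O = 4
f(W, S) = -5 + S*W (f(W, S) = -9 + (4 + W*S) = -9 + (4 + S*W) = -5 + S*W)
1/f(-153, 255) = 1/(-5 + 255*(-153)) = 1/(-5 - 39015) = 1/(-39020) = -1/39020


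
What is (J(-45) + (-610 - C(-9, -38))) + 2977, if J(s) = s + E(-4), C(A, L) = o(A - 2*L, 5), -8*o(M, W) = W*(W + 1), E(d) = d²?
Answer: 9367/4 ≈ 2341.8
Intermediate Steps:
o(M, W) = -W*(1 + W)/8 (o(M, W) = -W*(W + 1)/8 = -W*(1 + W)/8)
C(A, L) = -15/4 (C(A, L) = -⅛*5*(1 + 5) = -⅛*5*6 = -15/4)
J(s) = 16 + s (J(s) = s + (-4)² = s + 16 = 16 + s)
(J(-45) + (-610 - C(-9, -38))) + 2977 = ((16 - 45) + (-610 - 1*(-15/4))) + 2977 = (-29 + (-610 + 15/4)) + 2977 = (-29 - 2425/4) + 2977 = -2541/4 + 2977 = 9367/4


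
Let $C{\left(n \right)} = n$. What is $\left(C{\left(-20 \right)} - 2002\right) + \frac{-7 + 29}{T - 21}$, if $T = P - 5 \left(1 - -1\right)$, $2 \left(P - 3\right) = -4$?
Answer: $- \frac{30341}{15} \approx -2022.7$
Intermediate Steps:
$P = 1$ ($P = 3 + \frac{1}{2} \left(-4\right) = 3 - 2 = 1$)
$T = -9$ ($T = 1 - 5 \left(1 - -1\right) = 1 - 5 \left(1 + 1\right) = 1 - 10 = -9$)
$\left(C{\left(-20 \right)} - 2002\right) + \frac{-7 + 29}{T - 21} = \left(-20 - 2002\right) + \frac{-7 + 29}{-9 - 21} = -2022 + \frac{22}{-30} = -2022 + 22 \left(- \frac{1}{30}\right) = -2022 - \frac{11}{15} = - \frac{30341}{15}$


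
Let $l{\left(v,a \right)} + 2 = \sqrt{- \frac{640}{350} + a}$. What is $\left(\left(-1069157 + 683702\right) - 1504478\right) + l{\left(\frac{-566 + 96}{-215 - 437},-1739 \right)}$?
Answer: $-1889935 + \frac{i \sqrt{2132515}}{35} \approx -1.8899 \cdot 10^{6} + 41.723 i$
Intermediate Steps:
$l{\left(v,a \right)} = -2 + \sqrt{- \frac{64}{35} + a}$ ($l{\left(v,a \right)} = -2 + \sqrt{- \frac{640}{350} + a} = -2 + \sqrt{\left(-640\right) \frac{1}{350} + a} = -2 + \sqrt{- \frac{64}{35} + a}$)
$\left(\left(-1069157 + 683702\right) - 1504478\right) + l{\left(\frac{-566 + 96}{-215 - 437},-1739 \right)} = \left(\left(-1069157 + 683702\right) - 1504478\right) - \left(2 - \frac{\sqrt{-2240 + 1225 \left(-1739\right)}}{35}\right) = \left(-385455 - 1504478\right) - \left(2 - \frac{\sqrt{-2240 - 2130275}}{35}\right) = -1889933 - \left(2 - \frac{\sqrt{-2132515}}{35}\right) = -1889933 - \left(2 - \frac{i \sqrt{2132515}}{35}\right) = -1889935 + \frac{i \sqrt{2132515}}{35}$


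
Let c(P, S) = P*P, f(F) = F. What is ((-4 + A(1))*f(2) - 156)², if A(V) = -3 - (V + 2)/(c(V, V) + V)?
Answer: 29929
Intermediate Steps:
c(P, S) = P²
A(V) = -3 - (2 + V)/(V + V²) (A(V) = -3 - (V + 2)/(V² + V) = -3 - (2 + V)/(V + V²))
((-4 + A(1))*f(2) - 156)² = ((-4 + (-2 - 4*1 - 3*1²)/(1*(1 + 1)))*2 - 156)² = ((-4 + 1*(-2 - 4 - 3*1)/2)*2 - 156)² = ((-4 + 1*(½)*(-2 - 4 - 3))*2 - 156)² = ((-4 + 1*(½)*(-9))*2 - 156)² = ((-4 - 9/2)*2 - 156)² = (-17/2*2 - 156)² = (-17 - 156)² = (-173)² = 29929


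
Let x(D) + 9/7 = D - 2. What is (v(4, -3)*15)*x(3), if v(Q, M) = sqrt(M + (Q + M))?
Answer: -30*I*sqrt(2)/7 ≈ -6.0609*I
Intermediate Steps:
x(D) = -23/7 + D (x(D) = -9/7 + (D - 2) = -9/7 + (-2 + D) = -23/7 + D)
v(Q, M) = sqrt(Q + 2*M) (v(Q, M) = sqrt(M + (M + Q)) = sqrt(Q + 2*M))
(v(4, -3)*15)*x(3) = (sqrt(4 + 2*(-3))*15)*(-23/7 + 3) = (sqrt(4 - 6)*15)*(-2/7) = (sqrt(-2)*15)*(-2/7) = ((I*sqrt(2))*15)*(-2/7) = (15*I*sqrt(2))*(-2/7) = -30*I*sqrt(2)/7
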